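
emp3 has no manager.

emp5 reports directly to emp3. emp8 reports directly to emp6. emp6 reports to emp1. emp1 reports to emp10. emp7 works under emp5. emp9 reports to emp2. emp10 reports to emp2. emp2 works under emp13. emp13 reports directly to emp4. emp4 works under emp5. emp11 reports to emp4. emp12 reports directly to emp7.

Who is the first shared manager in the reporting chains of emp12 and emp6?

emp12's chain of managers is emp7, emp5, emp3. emp6's chain of managers is emp1, emp10, emp2, emp13, emp4, emp5, emp3. The first manager that appears in both chains is emp5.

emp5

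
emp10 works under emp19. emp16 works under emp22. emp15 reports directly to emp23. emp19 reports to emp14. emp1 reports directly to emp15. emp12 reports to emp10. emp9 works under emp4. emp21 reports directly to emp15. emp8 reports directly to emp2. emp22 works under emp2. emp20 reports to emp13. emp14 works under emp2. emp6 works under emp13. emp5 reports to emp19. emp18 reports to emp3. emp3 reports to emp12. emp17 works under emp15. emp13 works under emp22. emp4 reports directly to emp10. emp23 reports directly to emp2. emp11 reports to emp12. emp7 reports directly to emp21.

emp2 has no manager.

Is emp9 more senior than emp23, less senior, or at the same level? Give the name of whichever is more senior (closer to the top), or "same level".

emp23

emp9 is 5 levels below emp2; emp23 is 1. emp23 is higher.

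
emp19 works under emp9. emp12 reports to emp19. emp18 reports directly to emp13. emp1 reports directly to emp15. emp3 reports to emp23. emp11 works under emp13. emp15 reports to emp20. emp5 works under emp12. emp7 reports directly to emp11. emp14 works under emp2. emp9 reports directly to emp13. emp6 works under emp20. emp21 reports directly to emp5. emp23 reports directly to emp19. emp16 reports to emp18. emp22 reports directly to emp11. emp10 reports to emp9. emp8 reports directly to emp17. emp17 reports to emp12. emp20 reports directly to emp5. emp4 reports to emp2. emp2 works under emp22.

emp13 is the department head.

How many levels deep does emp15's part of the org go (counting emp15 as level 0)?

1

The longest chain under emp15 runs emp15 → emp1, which is 1 level below emp15.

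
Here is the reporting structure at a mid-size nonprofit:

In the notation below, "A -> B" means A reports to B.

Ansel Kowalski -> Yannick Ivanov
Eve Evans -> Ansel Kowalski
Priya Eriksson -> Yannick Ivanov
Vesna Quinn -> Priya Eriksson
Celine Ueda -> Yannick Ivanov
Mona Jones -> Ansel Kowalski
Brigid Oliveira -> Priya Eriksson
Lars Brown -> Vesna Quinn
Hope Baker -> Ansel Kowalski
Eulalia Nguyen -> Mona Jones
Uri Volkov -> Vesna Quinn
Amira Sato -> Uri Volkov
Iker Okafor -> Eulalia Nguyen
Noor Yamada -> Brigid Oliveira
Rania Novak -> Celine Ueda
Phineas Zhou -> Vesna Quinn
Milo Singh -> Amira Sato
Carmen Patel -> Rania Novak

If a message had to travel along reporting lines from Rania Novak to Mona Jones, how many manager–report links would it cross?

4

Rania Novak is 2 levels below Yannick Ivanov, and Mona Jones is 2 levels below Yannick Ivanov (their lowest common manager). The shortest path runs up from Rania Novak to Yannick Ivanov and back down to Mona Jones: 2 + 2 = 4 links.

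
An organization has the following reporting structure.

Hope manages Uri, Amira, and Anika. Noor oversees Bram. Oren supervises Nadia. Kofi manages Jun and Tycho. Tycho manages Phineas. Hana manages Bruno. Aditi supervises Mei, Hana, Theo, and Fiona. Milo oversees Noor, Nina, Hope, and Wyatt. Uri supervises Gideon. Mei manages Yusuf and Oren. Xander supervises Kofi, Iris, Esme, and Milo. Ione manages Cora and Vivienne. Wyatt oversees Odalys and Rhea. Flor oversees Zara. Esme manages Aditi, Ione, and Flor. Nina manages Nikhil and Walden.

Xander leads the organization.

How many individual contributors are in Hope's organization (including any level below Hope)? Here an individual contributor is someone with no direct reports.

The people in Hope's organization with no one reporting to them are Anika, Amira, Gideon. That is 3.

3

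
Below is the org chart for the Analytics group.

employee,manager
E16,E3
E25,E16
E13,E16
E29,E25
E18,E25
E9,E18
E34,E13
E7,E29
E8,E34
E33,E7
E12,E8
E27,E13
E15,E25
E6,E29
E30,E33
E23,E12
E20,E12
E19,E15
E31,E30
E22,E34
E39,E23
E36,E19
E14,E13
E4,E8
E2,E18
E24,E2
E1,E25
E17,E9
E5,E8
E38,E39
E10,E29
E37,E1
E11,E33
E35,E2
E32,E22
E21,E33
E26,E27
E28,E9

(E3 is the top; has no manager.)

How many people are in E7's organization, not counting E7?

E7 directly manages E33. Under E33: E21, E11, E30, E31 (4). That's 5 in total.

5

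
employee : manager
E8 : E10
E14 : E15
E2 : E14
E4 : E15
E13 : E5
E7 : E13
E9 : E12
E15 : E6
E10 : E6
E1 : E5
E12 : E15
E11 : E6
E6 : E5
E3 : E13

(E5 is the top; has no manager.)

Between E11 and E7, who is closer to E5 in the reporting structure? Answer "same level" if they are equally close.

Both E11 and E7 are 2 levels below E5.

same level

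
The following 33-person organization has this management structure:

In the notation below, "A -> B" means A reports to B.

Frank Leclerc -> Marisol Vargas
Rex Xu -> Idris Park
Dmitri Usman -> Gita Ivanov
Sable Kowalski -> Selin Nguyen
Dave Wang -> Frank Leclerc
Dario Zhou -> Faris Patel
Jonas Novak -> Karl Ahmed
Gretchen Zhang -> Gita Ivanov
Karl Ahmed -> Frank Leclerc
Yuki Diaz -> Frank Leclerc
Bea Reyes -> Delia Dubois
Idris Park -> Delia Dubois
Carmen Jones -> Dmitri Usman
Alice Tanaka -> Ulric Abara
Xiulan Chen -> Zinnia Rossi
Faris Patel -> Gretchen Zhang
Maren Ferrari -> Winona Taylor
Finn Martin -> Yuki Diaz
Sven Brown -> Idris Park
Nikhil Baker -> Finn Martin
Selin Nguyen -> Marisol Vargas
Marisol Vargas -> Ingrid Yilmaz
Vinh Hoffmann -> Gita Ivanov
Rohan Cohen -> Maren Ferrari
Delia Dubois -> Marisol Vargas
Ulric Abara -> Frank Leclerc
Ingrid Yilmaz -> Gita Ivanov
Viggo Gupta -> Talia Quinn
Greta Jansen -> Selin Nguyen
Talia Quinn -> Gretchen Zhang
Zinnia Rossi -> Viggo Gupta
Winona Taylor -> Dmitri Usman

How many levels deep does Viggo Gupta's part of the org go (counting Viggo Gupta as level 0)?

2

The longest chain under Viggo Gupta runs Viggo Gupta → Zinnia Rossi → Xiulan Chen, which is 2 levels below Viggo Gupta.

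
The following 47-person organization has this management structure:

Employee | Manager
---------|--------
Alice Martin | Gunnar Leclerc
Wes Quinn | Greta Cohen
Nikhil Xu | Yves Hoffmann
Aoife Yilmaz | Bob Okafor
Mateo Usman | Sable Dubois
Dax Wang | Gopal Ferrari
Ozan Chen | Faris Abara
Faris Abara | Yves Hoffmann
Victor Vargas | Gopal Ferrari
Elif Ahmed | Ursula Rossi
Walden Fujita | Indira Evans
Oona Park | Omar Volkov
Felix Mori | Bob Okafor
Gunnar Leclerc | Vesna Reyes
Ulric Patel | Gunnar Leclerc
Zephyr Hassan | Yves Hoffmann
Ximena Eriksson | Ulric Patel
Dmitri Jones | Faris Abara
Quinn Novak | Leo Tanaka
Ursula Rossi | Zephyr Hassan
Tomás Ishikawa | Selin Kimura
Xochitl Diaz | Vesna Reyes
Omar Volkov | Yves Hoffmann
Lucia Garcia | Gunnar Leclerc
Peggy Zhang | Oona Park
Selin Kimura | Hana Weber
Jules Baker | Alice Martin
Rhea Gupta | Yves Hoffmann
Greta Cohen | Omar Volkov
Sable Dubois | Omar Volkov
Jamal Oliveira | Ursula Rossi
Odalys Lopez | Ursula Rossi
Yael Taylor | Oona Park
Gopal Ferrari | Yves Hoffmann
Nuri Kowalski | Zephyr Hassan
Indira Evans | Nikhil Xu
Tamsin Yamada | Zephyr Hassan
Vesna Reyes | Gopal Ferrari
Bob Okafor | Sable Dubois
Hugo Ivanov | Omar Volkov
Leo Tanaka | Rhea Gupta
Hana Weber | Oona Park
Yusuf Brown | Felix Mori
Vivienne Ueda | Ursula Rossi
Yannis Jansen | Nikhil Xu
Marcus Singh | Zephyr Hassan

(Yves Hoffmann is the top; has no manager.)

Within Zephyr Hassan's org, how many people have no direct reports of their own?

7

The people in Zephyr Hassan's organization with no one reporting to them are Tamsin Yamada, Marcus Singh, Nuri Kowalski, Vivienne Ueda, Odalys Lopez, Elif Ahmed, Jamal Oliveira. That is 7.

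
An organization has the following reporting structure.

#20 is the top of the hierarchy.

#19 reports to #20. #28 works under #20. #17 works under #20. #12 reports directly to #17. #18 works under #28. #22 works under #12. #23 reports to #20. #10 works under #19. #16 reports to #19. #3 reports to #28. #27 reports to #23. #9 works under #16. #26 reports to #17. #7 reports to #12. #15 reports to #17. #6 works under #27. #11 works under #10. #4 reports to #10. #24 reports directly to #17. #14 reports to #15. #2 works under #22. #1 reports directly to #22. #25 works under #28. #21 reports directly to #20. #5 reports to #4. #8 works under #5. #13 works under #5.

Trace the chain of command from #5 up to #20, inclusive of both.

#5 reports to #4. #4 reports to #10. #10 reports to #19. #19 reports to #20. #20 is at the top.

#5 -> #4 -> #10 -> #19 -> #20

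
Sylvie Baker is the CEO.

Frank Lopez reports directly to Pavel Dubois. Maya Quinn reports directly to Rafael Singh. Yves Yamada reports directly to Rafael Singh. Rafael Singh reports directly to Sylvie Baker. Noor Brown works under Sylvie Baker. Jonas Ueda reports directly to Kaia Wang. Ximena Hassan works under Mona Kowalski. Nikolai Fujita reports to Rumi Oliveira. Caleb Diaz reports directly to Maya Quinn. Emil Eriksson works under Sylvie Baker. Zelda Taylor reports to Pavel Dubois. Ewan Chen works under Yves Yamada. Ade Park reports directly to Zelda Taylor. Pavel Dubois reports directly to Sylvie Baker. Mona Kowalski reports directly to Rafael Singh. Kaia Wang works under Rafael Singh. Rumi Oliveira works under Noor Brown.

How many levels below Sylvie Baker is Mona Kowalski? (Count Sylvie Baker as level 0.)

2

Chain from Mona Kowalski up to Sylvie Baker: Mona Kowalski → Rafael Singh → Sylvie Baker. That is 2 steps up, so Mona Kowalski is 2 levels below Sylvie Baker.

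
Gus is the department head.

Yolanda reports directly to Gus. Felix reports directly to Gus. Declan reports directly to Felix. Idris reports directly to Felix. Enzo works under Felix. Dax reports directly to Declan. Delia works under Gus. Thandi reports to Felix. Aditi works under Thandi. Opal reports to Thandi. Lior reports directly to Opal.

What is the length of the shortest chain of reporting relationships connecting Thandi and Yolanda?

Thandi is 2 levels below Gus, and Yolanda is 1 level below Gus (their lowest common manager). The shortest path runs up from Thandi to Gus and back down to Yolanda: 2 + 1 = 3 links.

3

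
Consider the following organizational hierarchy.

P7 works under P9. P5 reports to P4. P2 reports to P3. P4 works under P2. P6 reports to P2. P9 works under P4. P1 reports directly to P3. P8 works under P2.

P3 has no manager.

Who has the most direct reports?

Direct-report counts: P3 has 2; P2 has 3; P4 has 2; P9 has 1. The largest is 3, held by P2.

P2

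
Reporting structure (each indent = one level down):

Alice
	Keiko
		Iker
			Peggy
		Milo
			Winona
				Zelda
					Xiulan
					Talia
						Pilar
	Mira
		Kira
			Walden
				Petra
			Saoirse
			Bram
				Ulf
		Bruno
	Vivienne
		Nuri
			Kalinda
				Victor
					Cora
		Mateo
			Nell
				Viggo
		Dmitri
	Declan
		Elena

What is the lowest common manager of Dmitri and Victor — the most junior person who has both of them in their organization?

Vivienne

Dmitri's chain of managers is Vivienne, Alice. Victor's chain of managers is Kalinda, Nuri, Vivienne, Alice. The first manager that appears in both chains is Vivienne.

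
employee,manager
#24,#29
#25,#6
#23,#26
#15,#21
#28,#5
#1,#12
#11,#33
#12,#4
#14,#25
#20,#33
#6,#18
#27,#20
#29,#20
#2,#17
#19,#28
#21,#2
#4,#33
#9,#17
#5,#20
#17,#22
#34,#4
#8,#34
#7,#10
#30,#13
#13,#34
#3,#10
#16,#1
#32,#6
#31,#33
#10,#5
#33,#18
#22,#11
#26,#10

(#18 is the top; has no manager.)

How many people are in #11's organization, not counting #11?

#11 directly manages #22. Under #22: #17, #2, #21, #15, #9 (5). That's 6 in total.

6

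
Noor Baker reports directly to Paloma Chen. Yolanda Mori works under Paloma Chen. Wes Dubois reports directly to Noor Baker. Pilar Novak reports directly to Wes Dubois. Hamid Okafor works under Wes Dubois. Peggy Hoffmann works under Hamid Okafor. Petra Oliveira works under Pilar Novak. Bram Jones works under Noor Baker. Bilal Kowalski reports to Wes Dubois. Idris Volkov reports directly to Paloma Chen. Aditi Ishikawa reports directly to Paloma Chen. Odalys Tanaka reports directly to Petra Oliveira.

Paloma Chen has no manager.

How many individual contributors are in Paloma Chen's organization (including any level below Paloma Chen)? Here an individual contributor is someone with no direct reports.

7

The people in Paloma Chen's organization with no one reporting to them are Aditi Ishikawa, Idris Volkov, Yolanda Mori, Bram Jones, Bilal Kowalski, Peggy Hoffmann, Odalys Tanaka. That is 7.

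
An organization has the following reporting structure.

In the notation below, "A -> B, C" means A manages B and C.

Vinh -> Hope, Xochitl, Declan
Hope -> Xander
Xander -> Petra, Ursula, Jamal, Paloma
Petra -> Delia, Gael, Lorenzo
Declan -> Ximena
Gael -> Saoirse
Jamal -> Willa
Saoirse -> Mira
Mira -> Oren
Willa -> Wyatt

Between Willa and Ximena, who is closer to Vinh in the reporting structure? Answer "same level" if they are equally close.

Willa is 4 levels below Vinh; Ximena is 2. Ximena is higher.

Ximena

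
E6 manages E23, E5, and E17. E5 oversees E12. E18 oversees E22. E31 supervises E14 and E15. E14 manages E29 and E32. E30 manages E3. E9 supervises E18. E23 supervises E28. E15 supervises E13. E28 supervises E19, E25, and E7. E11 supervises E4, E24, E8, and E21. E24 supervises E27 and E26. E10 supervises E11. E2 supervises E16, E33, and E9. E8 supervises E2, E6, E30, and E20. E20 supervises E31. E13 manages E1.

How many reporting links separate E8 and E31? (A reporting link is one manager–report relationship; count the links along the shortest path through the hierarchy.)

2

E31 is in E8's organization: the chain from E31 up to E8 is E31 → E20 → E8, which is 2 links.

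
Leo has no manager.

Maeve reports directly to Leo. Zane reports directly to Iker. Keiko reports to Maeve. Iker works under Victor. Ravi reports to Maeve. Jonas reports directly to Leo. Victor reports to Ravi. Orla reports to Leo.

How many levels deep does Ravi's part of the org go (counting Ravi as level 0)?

3

The longest chain under Ravi runs Ravi → Victor → Iker → Zane, which is 3 levels below Ravi.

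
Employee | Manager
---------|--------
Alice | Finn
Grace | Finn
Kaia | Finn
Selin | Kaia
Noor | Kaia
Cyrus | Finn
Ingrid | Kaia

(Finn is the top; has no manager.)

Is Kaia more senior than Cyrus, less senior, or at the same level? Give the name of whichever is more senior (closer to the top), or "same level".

Both Kaia and Cyrus are 1 level below Finn.

same level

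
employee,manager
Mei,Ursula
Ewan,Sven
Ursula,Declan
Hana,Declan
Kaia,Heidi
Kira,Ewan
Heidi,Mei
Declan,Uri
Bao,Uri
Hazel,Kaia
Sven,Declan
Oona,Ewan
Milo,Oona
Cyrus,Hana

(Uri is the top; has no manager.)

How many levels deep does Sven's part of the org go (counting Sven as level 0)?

The longest chain under Sven runs Sven → Ewan → Oona → Milo, which is 3 levels below Sven.

3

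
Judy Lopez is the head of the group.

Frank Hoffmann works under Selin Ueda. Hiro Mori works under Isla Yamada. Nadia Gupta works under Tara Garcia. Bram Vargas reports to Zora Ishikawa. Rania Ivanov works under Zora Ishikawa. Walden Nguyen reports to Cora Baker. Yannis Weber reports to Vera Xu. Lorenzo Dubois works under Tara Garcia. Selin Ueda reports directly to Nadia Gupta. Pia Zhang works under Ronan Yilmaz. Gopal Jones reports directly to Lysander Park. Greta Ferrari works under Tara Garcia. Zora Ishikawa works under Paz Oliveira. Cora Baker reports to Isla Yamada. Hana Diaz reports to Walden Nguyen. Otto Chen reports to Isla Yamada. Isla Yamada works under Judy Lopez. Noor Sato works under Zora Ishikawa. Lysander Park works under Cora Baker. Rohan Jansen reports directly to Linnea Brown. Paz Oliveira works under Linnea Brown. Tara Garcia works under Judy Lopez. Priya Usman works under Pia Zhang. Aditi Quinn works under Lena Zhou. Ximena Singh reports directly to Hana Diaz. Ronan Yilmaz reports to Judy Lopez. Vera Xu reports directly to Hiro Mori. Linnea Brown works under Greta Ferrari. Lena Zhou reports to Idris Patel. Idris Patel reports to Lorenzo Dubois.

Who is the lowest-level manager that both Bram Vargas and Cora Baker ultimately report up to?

Bram Vargas's chain of managers is Zora Ishikawa, Paz Oliveira, Linnea Brown, Greta Ferrari, Tara Garcia, Judy Lopez. Cora Baker's chain of managers is Isla Yamada, Judy Lopez. The first manager that appears in both chains is Judy Lopez.

Judy Lopez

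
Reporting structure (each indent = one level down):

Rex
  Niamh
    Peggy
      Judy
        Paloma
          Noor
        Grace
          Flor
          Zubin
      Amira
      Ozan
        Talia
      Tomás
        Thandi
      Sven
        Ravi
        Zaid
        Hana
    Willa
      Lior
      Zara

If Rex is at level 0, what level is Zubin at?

5

Chain from Zubin up to Rex: Zubin → Grace → Judy → Peggy → Niamh → Rex. That is 5 steps up, so Zubin is 5 levels below Rex.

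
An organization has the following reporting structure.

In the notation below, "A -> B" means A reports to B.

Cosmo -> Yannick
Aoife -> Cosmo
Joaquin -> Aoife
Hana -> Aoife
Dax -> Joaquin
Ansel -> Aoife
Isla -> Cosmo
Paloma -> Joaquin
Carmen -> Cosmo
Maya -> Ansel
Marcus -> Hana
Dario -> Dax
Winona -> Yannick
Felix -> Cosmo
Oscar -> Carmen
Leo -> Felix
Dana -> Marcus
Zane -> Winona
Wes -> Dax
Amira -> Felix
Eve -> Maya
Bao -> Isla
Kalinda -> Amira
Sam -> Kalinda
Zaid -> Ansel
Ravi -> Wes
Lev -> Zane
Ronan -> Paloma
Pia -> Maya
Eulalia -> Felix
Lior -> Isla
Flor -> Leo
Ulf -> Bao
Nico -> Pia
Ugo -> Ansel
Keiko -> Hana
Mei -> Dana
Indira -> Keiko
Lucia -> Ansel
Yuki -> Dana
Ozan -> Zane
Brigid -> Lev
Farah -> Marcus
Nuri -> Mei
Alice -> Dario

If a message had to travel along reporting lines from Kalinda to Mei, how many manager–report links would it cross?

8

Kalinda is 3 levels below Cosmo, and Mei is 5 levels below Cosmo (their lowest common manager). The shortest path runs up from Kalinda to Cosmo and back down to Mei: 3 + 5 = 8 links.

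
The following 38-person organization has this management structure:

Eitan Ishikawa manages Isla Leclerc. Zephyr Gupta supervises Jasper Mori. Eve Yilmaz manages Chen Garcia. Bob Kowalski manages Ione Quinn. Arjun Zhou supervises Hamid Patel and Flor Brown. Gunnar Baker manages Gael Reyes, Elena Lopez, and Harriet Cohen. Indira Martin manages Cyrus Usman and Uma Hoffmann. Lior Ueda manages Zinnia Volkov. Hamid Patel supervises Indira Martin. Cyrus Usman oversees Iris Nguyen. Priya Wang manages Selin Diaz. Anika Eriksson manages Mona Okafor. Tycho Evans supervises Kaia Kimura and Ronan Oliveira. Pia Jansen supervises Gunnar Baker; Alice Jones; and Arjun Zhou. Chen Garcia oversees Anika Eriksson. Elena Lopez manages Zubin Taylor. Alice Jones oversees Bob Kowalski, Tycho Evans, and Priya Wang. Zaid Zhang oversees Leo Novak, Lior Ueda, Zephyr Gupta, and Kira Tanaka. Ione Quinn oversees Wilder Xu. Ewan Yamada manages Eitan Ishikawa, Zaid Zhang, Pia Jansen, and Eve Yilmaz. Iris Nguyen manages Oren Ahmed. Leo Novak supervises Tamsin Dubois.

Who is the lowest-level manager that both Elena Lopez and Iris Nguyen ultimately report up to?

Pia Jansen

Elena Lopez's chain of managers is Gunnar Baker, Pia Jansen, Ewan Yamada. Iris Nguyen's chain of managers is Cyrus Usman, Indira Martin, Hamid Patel, Arjun Zhou, Pia Jansen, Ewan Yamada. The first manager that appears in both chains is Pia Jansen.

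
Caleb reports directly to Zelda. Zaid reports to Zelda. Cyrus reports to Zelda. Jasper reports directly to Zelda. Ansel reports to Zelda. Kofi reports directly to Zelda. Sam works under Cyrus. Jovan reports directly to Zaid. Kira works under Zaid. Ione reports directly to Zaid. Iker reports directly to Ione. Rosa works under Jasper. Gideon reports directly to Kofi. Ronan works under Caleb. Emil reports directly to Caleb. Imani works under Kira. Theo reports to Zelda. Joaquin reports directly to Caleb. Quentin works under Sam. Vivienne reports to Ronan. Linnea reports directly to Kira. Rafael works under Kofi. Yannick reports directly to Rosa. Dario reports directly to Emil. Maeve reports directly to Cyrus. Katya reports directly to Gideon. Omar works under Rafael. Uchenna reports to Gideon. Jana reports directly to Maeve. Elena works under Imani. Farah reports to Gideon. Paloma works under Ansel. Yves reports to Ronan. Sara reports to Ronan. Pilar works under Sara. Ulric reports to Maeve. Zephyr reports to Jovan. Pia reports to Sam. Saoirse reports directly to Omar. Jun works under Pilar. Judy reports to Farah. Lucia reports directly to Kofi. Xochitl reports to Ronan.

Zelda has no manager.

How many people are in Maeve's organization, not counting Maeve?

Maeve directly manages Jana, Ulric. Jana has no reports. Ulric has no reports. So Maeve's organization is 2 direct reports plus everyone under them: 1 + 1 = 2.

2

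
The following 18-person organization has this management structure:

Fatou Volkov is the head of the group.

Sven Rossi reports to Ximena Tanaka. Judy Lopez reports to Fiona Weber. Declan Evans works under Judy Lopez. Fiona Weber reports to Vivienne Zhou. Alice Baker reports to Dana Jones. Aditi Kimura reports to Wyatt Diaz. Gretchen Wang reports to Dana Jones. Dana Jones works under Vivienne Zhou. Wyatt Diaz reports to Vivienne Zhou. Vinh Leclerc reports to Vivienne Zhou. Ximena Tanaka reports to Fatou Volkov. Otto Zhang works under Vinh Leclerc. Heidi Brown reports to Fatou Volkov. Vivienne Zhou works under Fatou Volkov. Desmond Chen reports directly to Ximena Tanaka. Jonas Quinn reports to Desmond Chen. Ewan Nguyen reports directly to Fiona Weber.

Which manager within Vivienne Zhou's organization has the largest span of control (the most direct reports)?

Vivienne Zhou

Direct-report counts within Vivienne Zhou's organization: Vivienne Zhou has 4; Dana Jones has 2; Vinh Leclerc has 1; Wyatt Diaz has 1; Fiona Weber has 2; Judy Lopez has 1. The largest is 4, held by Vivienne Zhou.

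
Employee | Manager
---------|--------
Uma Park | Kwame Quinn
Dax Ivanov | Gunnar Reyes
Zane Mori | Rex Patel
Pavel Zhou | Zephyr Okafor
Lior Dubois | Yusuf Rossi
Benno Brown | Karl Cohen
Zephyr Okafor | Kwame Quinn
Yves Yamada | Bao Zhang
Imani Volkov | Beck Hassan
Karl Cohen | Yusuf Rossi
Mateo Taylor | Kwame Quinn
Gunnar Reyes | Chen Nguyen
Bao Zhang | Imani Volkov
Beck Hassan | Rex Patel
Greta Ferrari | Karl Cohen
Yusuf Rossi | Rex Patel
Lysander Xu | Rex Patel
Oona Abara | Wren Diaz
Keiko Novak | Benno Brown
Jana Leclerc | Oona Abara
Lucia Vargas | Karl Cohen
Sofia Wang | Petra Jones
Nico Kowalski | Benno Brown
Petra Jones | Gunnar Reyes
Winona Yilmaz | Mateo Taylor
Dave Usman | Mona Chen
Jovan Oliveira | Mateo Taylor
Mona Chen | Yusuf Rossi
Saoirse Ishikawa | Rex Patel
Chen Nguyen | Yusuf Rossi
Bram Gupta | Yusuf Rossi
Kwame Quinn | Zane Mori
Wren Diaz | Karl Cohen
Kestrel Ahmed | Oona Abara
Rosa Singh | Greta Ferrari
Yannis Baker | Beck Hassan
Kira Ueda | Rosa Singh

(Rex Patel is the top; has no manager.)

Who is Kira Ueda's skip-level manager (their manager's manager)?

Kira Ueda reports to Rosa Singh, and Rosa Singh reports to Greta Ferrari. So Kira Ueda's skip-level manager is Greta Ferrari.

Greta Ferrari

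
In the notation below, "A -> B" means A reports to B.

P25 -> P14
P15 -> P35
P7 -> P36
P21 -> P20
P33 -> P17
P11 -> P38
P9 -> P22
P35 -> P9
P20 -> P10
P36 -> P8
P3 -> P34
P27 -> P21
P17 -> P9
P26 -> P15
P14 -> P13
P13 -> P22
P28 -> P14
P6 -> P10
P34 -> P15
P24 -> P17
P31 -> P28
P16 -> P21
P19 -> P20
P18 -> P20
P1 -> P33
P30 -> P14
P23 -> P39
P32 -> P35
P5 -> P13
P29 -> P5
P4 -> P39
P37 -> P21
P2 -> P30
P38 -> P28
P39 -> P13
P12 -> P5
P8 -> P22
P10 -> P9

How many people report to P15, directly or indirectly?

P15 directly manages P26, P34. P26 has no reports. Under P34: P3 (1). So P15's organization is 2 direct reports plus everyone under them: 1 + 2 = 3.

3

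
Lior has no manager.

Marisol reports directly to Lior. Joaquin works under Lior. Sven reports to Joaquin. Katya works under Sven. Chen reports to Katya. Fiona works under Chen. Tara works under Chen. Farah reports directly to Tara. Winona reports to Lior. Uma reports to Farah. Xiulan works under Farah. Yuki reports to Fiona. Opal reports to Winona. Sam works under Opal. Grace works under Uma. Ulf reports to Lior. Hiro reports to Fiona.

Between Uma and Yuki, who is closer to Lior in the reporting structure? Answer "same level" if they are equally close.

Uma is 7 levels below Lior; Yuki is 6. Yuki is higher.

Yuki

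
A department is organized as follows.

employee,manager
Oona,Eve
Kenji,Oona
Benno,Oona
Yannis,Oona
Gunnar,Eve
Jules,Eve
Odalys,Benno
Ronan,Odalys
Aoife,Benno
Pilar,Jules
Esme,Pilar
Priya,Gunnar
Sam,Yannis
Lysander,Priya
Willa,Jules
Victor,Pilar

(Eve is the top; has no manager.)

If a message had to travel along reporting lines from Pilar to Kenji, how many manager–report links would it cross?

4

Pilar is 2 levels below Eve, and Kenji is 2 levels below Eve (their lowest common manager). The shortest path runs up from Pilar to Eve and back down to Kenji: 2 + 2 = 4 links.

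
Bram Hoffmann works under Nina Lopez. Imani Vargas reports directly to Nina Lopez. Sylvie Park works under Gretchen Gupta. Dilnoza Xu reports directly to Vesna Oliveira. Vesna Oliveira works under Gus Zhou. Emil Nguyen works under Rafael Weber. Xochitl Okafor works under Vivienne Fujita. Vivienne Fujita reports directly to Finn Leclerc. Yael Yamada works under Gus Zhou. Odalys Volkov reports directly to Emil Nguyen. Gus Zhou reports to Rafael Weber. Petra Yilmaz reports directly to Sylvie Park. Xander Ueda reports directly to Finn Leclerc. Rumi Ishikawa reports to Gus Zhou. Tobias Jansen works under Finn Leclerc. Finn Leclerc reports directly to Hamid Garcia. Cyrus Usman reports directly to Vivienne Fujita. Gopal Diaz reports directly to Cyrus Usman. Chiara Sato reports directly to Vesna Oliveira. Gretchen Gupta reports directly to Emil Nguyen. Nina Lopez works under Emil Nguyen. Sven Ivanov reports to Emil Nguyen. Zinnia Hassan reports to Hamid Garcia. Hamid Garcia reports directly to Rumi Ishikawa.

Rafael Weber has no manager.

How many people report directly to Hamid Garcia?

2

Hamid Garcia directly manages Finn Leclerc, Zinnia Hassan. That is 2 direct reports.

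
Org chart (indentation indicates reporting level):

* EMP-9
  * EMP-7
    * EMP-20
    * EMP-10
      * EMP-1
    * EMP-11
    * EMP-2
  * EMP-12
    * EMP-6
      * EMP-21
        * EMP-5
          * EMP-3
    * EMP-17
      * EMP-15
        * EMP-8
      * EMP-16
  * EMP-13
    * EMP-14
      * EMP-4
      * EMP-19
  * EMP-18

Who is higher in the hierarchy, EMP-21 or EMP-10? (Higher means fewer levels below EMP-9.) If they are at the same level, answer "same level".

EMP-21 is 3 levels below EMP-9; EMP-10 is 2. EMP-10 is higher.

EMP-10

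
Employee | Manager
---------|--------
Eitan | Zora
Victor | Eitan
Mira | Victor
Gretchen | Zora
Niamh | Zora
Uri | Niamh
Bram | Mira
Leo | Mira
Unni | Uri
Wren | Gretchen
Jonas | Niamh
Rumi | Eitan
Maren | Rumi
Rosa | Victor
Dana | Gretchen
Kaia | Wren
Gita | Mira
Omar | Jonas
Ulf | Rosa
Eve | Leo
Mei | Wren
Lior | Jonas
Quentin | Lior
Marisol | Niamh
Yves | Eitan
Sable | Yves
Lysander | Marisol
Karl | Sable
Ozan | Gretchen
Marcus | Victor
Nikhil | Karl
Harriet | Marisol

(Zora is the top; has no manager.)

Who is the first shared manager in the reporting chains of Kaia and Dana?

Gretchen

Kaia's chain of managers is Wren, Gretchen, Zora. Dana's chain of managers is Gretchen, Zora. The first manager that appears in both chains is Gretchen.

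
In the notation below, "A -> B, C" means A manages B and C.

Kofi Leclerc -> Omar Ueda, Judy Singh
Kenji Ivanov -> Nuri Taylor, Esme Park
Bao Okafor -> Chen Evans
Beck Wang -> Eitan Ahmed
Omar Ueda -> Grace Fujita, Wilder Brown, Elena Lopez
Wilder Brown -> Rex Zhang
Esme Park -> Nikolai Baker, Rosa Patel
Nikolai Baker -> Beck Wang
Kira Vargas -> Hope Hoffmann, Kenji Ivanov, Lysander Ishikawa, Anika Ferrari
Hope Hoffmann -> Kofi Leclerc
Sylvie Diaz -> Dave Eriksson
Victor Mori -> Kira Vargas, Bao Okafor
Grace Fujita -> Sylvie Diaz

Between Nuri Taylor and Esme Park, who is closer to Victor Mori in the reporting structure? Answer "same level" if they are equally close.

Both Nuri Taylor and Esme Park are 3 levels below Victor Mori.

same level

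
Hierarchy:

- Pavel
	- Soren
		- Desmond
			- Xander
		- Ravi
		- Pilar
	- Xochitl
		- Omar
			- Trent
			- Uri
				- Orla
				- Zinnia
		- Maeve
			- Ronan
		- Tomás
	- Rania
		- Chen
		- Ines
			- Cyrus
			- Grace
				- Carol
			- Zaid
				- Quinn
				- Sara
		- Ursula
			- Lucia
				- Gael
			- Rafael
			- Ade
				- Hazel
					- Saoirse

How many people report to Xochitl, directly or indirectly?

Xochitl directly manages Omar, Maeve, Tomás. Under Omar: Uri, Zinnia, Orla, Trent (4). Under Maeve: Ronan (1). Tomás has no reports. So Xochitl's organization is 3 direct reports plus everyone under them: 5 + 2 + 1 = 8.

8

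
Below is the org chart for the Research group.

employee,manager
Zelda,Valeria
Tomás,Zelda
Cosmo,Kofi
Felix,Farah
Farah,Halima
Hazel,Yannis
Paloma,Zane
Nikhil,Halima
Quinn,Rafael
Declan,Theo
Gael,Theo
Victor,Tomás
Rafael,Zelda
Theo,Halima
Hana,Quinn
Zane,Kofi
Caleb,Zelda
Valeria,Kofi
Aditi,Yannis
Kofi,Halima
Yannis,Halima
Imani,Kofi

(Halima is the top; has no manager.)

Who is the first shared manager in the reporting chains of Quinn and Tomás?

Quinn's chain of managers is Rafael, Zelda, Valeria, Kofi, Halima. Tomás's chain of managers is Zelda, Valeria, Kofi, Halima. The first manager that appears in both chains is Zelda.

Zelda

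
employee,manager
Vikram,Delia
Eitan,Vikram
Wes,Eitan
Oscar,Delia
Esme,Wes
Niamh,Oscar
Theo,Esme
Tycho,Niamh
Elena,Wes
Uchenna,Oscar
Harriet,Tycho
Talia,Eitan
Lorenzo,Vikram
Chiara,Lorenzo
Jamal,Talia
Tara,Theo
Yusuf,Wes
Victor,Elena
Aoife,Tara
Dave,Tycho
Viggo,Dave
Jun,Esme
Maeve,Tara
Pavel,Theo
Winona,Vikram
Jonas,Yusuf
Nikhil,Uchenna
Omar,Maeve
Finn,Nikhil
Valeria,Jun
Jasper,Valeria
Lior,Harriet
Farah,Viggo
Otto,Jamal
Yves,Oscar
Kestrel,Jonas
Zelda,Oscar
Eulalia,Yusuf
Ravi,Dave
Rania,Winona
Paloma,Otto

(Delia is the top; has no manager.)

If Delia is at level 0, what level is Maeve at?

7

Chain from Maeve up to Delia: Maeve → Tara → Theo → Esme → Wes → Eitan → Vikram → Delia. That is 7 steps up, so Maeve is 7 levels below Delia.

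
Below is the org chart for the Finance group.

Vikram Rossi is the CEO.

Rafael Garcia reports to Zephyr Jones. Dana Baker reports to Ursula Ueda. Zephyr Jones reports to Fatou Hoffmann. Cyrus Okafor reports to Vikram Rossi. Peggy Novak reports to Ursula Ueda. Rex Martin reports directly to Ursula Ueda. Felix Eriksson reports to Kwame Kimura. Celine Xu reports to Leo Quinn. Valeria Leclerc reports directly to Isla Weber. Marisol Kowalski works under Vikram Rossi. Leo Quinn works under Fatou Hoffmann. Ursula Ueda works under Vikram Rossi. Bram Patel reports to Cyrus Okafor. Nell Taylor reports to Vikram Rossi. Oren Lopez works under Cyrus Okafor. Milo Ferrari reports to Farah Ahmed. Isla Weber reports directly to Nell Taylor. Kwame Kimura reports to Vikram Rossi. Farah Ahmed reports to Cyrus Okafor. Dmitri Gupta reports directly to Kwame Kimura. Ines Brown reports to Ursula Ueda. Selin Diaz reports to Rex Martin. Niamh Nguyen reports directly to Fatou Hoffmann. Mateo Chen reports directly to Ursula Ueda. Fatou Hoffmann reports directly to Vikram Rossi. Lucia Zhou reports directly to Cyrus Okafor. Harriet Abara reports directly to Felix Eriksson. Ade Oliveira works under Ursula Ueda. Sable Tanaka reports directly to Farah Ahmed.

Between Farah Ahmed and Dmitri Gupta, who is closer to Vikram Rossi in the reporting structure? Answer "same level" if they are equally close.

Both Farah Ahmed and Dmitri Gupta are 2 levels below Vikram Rossi.

same level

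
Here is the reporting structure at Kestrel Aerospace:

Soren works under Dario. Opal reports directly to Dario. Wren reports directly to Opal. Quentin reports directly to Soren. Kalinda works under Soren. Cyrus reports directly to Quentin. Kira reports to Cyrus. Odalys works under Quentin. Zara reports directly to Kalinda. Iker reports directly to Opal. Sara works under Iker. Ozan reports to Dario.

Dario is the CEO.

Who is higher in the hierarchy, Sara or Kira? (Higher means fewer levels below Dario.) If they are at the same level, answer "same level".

Sara

Sara is 3 levels below Dario; Kira is 4. Sara is higher.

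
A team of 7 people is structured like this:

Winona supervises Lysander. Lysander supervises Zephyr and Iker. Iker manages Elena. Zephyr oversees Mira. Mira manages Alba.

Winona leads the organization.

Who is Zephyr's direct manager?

Zephyr reports directly to Lysander.

Lysander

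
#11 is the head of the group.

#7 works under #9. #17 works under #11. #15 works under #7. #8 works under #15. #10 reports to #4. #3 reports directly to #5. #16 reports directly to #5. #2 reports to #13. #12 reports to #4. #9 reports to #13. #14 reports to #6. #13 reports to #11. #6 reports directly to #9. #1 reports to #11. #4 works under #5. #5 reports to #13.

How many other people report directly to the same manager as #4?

2

#4 reports to #5. #5's other direct reports are #16, #3 — 2 peers.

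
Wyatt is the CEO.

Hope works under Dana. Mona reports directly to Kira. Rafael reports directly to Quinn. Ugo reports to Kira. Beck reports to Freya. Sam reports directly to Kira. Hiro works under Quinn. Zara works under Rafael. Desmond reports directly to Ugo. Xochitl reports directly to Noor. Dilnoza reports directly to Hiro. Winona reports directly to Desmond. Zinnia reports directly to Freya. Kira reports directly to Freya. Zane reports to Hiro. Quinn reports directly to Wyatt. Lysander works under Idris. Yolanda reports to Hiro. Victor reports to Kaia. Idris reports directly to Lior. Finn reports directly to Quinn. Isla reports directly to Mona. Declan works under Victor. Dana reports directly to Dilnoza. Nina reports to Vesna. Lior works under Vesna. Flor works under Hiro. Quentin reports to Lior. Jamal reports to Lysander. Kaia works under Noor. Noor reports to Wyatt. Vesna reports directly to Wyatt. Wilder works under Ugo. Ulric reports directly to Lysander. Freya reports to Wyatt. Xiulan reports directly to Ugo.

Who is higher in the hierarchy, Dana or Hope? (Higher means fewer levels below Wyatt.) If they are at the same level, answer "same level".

Dana

Dana is 4 levels below Wyatt; Hope is 5. Dana is higher.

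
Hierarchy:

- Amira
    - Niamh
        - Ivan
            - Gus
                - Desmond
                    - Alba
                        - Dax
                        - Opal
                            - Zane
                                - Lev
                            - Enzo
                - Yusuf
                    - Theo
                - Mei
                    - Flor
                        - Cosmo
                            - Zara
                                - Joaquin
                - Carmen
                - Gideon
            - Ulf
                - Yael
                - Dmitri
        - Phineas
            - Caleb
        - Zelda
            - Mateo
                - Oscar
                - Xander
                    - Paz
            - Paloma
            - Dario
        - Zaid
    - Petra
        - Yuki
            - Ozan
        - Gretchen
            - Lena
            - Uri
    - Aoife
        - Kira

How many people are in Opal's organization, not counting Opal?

3

Opal directly manages Zane, Enzo. Under Zane: Lev (1). Enzo has no reports. So Opal's organization is 2 direct reports plus everyone under them: 2 + 1 = 3.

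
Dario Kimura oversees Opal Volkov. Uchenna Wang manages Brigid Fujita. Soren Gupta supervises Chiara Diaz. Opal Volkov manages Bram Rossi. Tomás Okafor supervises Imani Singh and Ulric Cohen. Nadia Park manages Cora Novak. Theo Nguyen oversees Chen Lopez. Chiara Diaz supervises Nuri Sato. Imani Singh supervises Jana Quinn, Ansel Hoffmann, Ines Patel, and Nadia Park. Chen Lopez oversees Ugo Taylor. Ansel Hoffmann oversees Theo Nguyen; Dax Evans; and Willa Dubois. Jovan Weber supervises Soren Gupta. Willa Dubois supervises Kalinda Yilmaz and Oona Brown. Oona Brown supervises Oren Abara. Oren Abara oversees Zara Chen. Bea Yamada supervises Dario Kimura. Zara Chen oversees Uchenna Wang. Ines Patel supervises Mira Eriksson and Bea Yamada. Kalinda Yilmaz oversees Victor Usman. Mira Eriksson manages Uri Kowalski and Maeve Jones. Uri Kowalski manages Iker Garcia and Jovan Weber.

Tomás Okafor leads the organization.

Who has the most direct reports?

Direct-report counts: Tomás Okafor has 2; Imani Singh has 4; Nadia Park has 1; Ines Patel has 2; Bea Yamada has 1; Dario Kimura has 1; Opal Volkov has 1; Mira Eriksson has 2; Uri Kowalski has 2; Jovan Weber has 1; Soren Gupta has 1; Chiara Diaz has 1; Ansel Hoffmann has 3; Willa Dubois has 2; Oona Brown has 1; Oren Abara has 1; Zara Chen has 1; Uchenna Wang has 1; Kalinda Yilmaz has 1; Theo Nguyen has 1; Chen Lopez has 1. The largest is 4, held by Imani Singh.

Imani Singh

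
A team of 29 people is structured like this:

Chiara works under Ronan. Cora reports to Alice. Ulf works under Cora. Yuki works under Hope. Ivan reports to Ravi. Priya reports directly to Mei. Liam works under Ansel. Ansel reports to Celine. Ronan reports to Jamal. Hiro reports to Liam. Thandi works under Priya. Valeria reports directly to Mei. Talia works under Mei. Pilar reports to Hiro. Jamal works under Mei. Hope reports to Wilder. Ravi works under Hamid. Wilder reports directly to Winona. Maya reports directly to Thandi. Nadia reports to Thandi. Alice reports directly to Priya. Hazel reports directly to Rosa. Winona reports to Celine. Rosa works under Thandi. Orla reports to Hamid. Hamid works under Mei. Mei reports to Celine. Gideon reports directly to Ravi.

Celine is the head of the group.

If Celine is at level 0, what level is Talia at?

2

Chain from Talia up to Celine: Talia → Mei → Celine. That is 2 steps up, so Talia is 2 levels below Celine.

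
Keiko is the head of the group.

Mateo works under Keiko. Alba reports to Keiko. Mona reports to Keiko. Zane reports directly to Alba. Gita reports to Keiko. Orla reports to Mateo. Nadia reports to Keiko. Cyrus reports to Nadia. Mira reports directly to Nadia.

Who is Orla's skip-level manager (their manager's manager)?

Orla reports to Mateo, and Mateo reports to Keiko. So Orla's skip-level manager is Keiko.

Keiko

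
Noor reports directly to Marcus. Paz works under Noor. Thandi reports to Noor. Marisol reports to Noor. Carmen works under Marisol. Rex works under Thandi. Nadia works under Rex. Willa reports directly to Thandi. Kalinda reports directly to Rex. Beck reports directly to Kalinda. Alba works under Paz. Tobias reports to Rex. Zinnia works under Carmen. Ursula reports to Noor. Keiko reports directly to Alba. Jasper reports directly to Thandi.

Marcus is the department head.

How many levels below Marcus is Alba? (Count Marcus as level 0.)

Chain from Alba up to Marcus: Alba → Paz → Noor → Marcus. That is 3 steps up, so Alba is 3 levels below Marcus.

3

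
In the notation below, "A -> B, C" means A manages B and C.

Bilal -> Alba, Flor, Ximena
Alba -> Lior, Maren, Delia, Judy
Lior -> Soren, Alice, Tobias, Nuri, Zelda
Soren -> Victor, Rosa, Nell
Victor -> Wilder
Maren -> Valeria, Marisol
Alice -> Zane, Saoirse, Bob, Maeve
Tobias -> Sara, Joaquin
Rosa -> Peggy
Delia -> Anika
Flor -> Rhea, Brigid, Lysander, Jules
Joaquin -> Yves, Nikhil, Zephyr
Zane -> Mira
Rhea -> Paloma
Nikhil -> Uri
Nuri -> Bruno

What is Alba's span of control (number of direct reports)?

4

Alba directly manages Lior, Maren, Delia, Judy. That is 4 direct reports.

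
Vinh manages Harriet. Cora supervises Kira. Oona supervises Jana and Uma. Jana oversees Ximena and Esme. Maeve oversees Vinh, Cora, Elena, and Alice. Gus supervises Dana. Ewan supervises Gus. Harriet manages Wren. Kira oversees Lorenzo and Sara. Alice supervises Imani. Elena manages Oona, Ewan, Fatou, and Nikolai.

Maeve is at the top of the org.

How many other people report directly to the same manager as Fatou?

3

Fatou reports to Elena. Elena's other direct reports are Oona, Ewan, Nikolai — 3 peers.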